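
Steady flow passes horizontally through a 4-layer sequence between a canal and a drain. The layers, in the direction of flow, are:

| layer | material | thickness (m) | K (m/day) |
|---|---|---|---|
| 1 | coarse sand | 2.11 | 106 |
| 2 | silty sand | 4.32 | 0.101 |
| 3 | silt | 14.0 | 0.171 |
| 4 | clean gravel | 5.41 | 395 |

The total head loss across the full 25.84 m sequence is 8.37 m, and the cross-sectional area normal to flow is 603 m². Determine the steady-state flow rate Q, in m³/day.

Flow is perpendicular to layering, so the layers act in series and the equivalent K is the thickness-weighted harmonic mean.
Total thickness L = 2.11 + 4.32 + 14.0 + 5.41 = 25.84 m.
Σ(b_i/K_i) = 2.11/106 + 4.32/0.101 + 14.0/0.171 + 5.41/395 = 124.7 d.
K_eq = L / Σ(b_i/K_i) = 25.84 / 124.7 = 0.2073 m/day.
Q = K_eq · A · (Δh/L) = 0.2073 × 603 × (8.37/25.84) = 40.48 m³/day.

40.5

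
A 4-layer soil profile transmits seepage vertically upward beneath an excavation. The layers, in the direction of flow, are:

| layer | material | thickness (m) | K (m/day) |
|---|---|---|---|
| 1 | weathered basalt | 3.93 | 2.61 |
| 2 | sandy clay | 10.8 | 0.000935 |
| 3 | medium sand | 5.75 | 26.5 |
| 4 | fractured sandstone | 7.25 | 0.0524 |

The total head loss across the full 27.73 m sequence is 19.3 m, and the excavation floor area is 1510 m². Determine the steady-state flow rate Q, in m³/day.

2.49

Flow is perpendicular to layering, so the layers act in series and the equivalent K is the thickness-weighted harmonic mean.
Total thickness L = 3.93 + 10.8 + 5.75 + 7.25 = 27.73 m.
Σ(b_i/K_i) = 3.93/2.61 + 10.8/0.000935 + 5.75/26.5 + 7.25/0.0524 = 11691 d.
K_eq = L / Σ(b_i/K_i) = 27.73 / 11691 = 0.002372 m/day.
Q = K_eq · A · (Δh/L) = 0.002372 × 1510 × (19.3/27.73) = 2.493 m³/day.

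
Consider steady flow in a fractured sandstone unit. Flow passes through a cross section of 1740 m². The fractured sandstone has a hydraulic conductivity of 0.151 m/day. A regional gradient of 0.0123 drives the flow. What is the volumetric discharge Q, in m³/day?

Hydraulic gradient i = 0.0123.
Darcy's law: Q = K · A · i = 0.1510 × 1740 × 0.01230 = 3.232 m³/day.

3.23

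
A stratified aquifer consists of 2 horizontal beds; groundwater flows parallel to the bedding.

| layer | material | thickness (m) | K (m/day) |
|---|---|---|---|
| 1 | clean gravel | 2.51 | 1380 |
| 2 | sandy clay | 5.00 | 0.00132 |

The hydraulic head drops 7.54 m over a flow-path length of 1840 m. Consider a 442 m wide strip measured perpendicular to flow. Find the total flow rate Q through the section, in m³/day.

6270

Flow is parallel to layering, so each bed carries its own Darcy discharge and the transmissivities add.
Σ(K_i·b_i) = 1380×2.51 + 0.00132×5.00 = 3464 m²/day.
Hydraulic gradient i = Δh / L = 7.54 / 1840 = 0.004098.
Q = Σ(K_i·b_i) · W · i = 3464 × 442 × 0.004098 = 6274 m³/day.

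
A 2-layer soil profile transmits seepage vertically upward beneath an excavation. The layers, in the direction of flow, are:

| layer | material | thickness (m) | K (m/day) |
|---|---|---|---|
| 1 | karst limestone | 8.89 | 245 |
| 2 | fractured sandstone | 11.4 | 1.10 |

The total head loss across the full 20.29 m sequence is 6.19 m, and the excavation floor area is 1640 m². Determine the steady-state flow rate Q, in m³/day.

976

Flow is perpendicular to layering, so the layers act in series and the equivalent K is the thickness-weighted harmonic mean.
Total thickness L = 8.89 + 11.4 = 20.29 m.
Σ(b_i/K_i) = 8.89/245 + 11.4/1.10 = 10.40 d.
K_eq = L / Σ(b_i/K_i) = 20.29 / 10.40 = 1.951 m/day.
Q = K_eq · A · (Δh/L) = 1.951 × 1640 × (6.19/20.29) = 976.1 m³/day.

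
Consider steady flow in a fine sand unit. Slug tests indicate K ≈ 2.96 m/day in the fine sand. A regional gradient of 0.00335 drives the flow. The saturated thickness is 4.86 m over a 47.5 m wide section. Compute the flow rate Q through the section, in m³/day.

2.29

Cross-sectional area A = 47.5 × 4.86 = 230.9 m².
Hydraulic gradient i = 0.00335.
Darcy's law: Q = K · A · i = 2.960 × 230.9 × 0.003350 = 2.289 m³/day.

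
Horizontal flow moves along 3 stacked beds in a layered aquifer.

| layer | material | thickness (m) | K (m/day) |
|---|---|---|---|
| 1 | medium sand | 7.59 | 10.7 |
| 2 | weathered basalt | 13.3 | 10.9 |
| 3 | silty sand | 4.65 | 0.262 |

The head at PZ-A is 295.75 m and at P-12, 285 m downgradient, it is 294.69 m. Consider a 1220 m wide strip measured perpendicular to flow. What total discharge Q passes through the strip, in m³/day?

Flow is parallel to layering, so each bed carries its own Darcy discharge and the transmissivities add.
Σ(K_i·b_i) = 10.7×7.59 + 10.9×13.3 + 0.262×4.65 = 227.4 m²/day.
Hydraulic gradient i = (295.75 − 294.69) / 285 = 1.06 / 285 = 0.003719.
Q = Σ(K_i·b_i) · W · i = 227.4 × 1220 × 0.003719 = 1032 m³/day.

1030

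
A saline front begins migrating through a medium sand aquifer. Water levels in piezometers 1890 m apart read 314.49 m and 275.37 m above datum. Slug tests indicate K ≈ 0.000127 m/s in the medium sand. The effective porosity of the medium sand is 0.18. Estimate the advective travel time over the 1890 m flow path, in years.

4.10

Convert K: 0.000127 m/s × 86400 = 10.97 m/day.
Hydraulic gradient i = (314.49 − 275.37) / 1890 = 39.12 / 1890 = 0.02070.
Darcy flux q = K · i = 10.97 × 0.02070 = 0.2271 m/day.
Seepage velocity v = q / n_e = 0.2271 / 0.18 = 1.262 m/day.
Travel time t = L / v = 1890 / 1.262 = 1498 days = 4.101 years.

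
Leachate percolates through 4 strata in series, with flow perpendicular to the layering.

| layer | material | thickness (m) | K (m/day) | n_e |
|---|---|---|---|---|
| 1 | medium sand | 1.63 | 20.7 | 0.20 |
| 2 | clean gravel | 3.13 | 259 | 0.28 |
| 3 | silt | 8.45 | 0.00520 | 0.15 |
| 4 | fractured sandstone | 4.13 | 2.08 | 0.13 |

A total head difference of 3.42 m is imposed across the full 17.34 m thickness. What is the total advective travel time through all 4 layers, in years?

With flow normal to the layers, continuity requires the same specific discharge q through every layer.
Σ(b_i/K_i) = 1.63/20.7 + 3.13/259 + 8.45/0.00520 + 4.13/2.08 = 1627 d.
q = Δh / Σ(b_i/K_i) = 3.42 / 1627 = 0.002102 m/day.
In each layer the seepage velocity is v_i = q/n_i, so the layer transit time is t_i = b_i·n_i / q:
  layer 1 (medium sand): t_1 = 1.63 × 0.20 / 0.002102 = 155.1 d
  layer 2 (clean gravel): t_2 = 3.13 × 0.28 / 0.002102 = 417.0 d
  layer 3 (silt): t_3 = 8.45 × 0.15 / 0.002102 = 603.0 d
  layer 4 (fractured sandstone): t_4 = 4.13 × 0.13 / 0.002102 = 255.4 d
Total t = Σ t_i = 1430 days = 3.916 years.

3.92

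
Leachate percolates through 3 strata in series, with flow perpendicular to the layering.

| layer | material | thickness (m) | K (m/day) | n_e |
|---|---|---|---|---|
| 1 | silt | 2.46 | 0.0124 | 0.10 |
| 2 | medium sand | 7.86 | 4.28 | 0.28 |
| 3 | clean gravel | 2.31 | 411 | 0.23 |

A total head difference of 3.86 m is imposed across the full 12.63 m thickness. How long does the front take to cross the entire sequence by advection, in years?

With flow normal to the layers, continuity requires the same specific discharge q through every layer.
Σ(b_i/K_i) = 2.46/0.0124 + 7.86/4.28 + 2.31/411 = 200.2 d.
q = Δh / Σ(b_i/K_i) = 3.86 / 200.2 = 0.01928 m/day.
In each layer the seepage velocity is v_i = q/n_i, so the layer transit time is t_i = b_i·n_i / q:
  layer 1 (silt): t_1 = 2.46 × 0.10 / 0.01928 = 12.76 d
  layer 2 (medium sand): t_2 = 7.86 × 0.28 / 0.01928 = 114.2 d
  layer 3 (clean gravel): t_3 = 2.31 × 0.23 / 0.01928 = 27.56 d
Total t = Σ t_i = 154.5 days = 0.4230 years.

0.423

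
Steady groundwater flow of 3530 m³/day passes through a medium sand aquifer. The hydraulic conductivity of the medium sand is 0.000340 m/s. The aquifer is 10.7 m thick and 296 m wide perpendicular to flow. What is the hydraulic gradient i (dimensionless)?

Convert K: 0.000340 m/s × 86400 = 29.38 m/day.
Cross-sectional area A = 296 × 10.7 = 3167 m².
From Q = K·A·i, i = Q / (K·A) = 3530 / (29.38 × 3167) = 0.03794.

0.0379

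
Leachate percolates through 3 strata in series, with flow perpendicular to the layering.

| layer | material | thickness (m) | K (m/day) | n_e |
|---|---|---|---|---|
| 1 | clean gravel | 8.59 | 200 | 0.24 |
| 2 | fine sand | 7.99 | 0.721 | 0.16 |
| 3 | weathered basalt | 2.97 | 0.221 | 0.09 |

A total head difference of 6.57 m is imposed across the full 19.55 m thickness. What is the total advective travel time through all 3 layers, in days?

With flow normal to the layers, continuity requires the same specific discharge q through every layer.
Σ(b_i/K_i) = 8.59/200 + 7.99/0.721 + 2.97/0.221 = 24.56 d.
q = Δh / Σ(b_i/K_i) = 6.57 / 24.56 = 0.2675 m/day.
In each layer the seepage velocity is v_i = q/n_i, so the layer transit time is t_i = b_i·n_i / q:
  layer 1 (clean gravel): t_1 = 8.59 × 0.24 / 0.2675 = 7.708 d
  layer 2 (fine sand): t_2 = 7.99 × 0.16 / 0.2675 = 4.780 d
  layer 3 (weathered basalt): t_3 = 2.97 × 0.09 / 0.2675 = 0.9994 d
Total t = Σ t_i = 13.49 days.

13.5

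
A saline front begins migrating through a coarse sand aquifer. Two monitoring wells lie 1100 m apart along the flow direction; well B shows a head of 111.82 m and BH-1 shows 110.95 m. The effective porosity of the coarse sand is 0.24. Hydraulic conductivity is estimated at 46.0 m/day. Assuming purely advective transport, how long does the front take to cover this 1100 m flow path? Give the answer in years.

Hydraulic gradient i = (111.82 − 110.95) / 1100 = 0.87 / 1100 = 0.0007909.
Darcy flux q = K · i = 46.00 × 0.0007909 = 0.03638 m/day.
Seepage velocity v = q / n_e = 0.03638 / 0.24 = 0.1516 m/day.
Travel time t = L / v = 1100 / 0.1516 = 7256 days = 19.87 years.

19.9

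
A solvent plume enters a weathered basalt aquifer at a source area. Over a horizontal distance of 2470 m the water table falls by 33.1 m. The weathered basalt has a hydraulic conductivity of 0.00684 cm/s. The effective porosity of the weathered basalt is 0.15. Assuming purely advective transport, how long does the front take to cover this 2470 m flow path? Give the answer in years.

12.8

Convert K: 0.00684 cm/s × 864 = 5.910 m/day.
Hydraulic gradient i = Δh / L = 33.1 / 2470 = 0.01340.
Darcy flux q = K · i = 5.910 × 0.01340 = 0.07920 m/day.
Seepage velocity v = q / n_e = 0.07920 / 0.15 = 0.5280 m/day.
Travel time t = L / v = 2470 / 0.5280 = 4678 days = 12.81 years.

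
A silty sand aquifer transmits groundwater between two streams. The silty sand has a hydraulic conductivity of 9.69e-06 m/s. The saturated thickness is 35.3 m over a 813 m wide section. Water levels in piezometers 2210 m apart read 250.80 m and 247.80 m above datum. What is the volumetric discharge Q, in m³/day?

Convert K: 9.69e-06 m/s × 86400 = 0.8372 m/day.
Cross-sectional area A = 813 × 35.3 = 28699 m².
Hydraulic gradient i = (250.80 − 247.80) / 2210 = 3 / 2210 = 0.001357.
Darcy's law: Q = K · A · i = 0.8372 × 28699 × 0.001357 = 32.62 m³/day.

32.6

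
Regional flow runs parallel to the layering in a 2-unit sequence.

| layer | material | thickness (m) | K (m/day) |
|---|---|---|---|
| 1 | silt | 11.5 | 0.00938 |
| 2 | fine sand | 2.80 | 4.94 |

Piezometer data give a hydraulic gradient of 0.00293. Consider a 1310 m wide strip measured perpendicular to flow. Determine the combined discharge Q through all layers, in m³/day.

Flow is parallel to layering, so each bed carries its own Darcy discharge and the transmissivities add.
Σ(K_i·b_i) = 0.00938×11.5 + 4.94×2.80 = 13.94 m²/day.
Hydraulic gradient i = 0.00293.
Q = Σ(K_i·b_i) · W · i = 13.94 × 1310 × 0.002930 = 53.51 m³/day.

53.5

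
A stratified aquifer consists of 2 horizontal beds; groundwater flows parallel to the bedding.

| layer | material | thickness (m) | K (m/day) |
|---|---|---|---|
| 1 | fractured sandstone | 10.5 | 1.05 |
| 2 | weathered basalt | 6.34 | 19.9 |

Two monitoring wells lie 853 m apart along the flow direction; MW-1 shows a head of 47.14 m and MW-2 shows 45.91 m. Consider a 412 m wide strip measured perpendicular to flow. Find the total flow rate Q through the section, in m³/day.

81.5

Flow is parallel to layering, so each bed carries its own Darcy discharge and the transmissivities add.
Σ(K_i·b_i) = 1.05×10.5 + 19.9×6.34 = 137.2 m²/day.
Hydraulic gradient i = (47.14 − 45.91) / 853 = 1.23 / 853 = 0.001442.
Q = Σ(K_i·b_i) · W · i = 137.2 × 412 × 0.001442 = 81.50 m³/day.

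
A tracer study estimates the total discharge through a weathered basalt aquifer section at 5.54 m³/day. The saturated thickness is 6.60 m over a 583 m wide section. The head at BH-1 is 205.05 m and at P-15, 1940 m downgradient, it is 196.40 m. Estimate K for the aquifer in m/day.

0.323

Cross-sectional area A = 583 × 6.60 = 3848 m².
Hydraulic gradient i = (205.05 − 196.40) / 1940 = 8.65 / 1940 = 0.004459.
From Q = K·A·i, K = Q / (A·i) = 5.54 / (3848 × 0.004459) = 0.3229 m/day.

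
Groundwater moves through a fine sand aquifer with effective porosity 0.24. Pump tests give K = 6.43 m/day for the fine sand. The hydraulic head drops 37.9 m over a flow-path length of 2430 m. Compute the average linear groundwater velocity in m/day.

0.418

Hydraulic gradient i = Δh / L = 37.9 / 2430 = 0.01560.
Darcy flux q = K · i = 6.430 × 0.01560 = 0.1003 m/day.
Seepage velocity v = q / n_e = 0.1003 / 0.24 = 0.4179 m/day.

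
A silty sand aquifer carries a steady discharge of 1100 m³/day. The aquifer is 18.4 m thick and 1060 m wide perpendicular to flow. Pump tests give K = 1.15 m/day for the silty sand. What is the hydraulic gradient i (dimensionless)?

0.0490

Cross-sectional area A = 1060 × 18.4 = 19504 m².
From Q = K·A·i, i = Q / (K·A) = 1100 / (1.150 × 19504) = 0.04904.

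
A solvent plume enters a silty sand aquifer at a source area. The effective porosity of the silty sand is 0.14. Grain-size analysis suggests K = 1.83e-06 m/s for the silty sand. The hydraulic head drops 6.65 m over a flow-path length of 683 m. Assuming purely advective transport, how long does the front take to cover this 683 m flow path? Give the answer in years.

Convert K: 1.83e-06 m/s × 86400 = 0.1581 m/day.
Hydraulic gradient i = Δh / L = 6.65 / 683 = 0.009736.
Darcy flux q = K · i = 0.1581 × 0.009736 = 0.001539 m/day.
Seepage velocity v = q / n_e = 0.001539 / 0.14 = 0.01100 m/day.
Travel time t = L / v = 683 / 0.01100 = 62113 days = 170.1 years.

170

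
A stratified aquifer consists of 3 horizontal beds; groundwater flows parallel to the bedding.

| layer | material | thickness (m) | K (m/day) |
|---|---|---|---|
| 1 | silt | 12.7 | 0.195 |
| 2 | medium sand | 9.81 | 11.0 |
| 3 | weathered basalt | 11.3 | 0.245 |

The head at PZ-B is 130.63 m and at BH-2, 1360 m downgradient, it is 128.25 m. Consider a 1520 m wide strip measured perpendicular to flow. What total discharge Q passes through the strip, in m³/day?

301

Flow is parallel to layering, so each bed carries its own Darcy discharge and the transmissivities add.
Σ(K_i·b_i) = 0.195×12.7 + 11.0×9.81 + 0.245×11.3 = 113.2 m²/day.
Hydraulic gradient i = (130.63 − 128.25) / 1360 = 2.38 / 1360 = 0.001750.
Q = Σ(K_i·b_i) · W · i = 113.2 × 1520 × 0.001750 = 301.0 m³/day.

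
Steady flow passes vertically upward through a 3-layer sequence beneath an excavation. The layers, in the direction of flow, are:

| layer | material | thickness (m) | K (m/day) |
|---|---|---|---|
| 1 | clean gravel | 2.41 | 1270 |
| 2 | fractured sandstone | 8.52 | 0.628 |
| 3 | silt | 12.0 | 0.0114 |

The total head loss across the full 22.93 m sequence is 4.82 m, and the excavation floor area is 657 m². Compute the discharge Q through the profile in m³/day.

2.97

Flow is perpendicular to layering, so the layers act in series and the equivalent K is the thickness-weighted harmonic mean.
Total thickness L = 2.41 + 8.52 + 12.0 = 22.93 m.
Σ(b_i/K_i) = 2.41/1270 + 8.52/0.628 + 12.0/0.0114 = 1066 d.
K_eq = L / Σ(b_i/K_i) = 22.93 / 1066 = 0.02151 m/day.
Q = K_eq · A · (Δh/L) = 0.02151 × 657 × (4.82/22.93) = 2.970 m³/day.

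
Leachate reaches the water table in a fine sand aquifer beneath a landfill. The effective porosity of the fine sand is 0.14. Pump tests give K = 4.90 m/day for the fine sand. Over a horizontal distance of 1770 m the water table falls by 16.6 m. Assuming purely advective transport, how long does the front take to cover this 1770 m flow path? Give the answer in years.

Hydraulic gradient i = Δh / L = 16.6 / 1770 = 0.009379.
Darcy flux q = K · i = 4.900 × 0.009379 = 0.04595 m/day.
Seepage velocity v = q / n_e = 0.04595 / 0.14 = 0.3282 m/day.
Travel time t = L / v = 1770 / 0.3282 = 5392 days = 14.76 years.

14.8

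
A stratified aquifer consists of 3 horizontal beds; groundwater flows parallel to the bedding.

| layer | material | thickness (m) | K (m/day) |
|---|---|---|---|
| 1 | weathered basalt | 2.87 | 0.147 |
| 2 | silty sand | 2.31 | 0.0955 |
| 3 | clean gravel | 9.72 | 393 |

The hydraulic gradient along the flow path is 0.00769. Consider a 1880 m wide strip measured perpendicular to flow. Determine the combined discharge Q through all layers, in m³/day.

Flow is parallel to layering, so each bed carries its own Darcy discharge and the transmissivities add.
Σ(K_i·b_i) = 0.147×2.87 + 0.0955×2.31 + 393×9.72 = 3821 m²/day.
Hydraulic gradient i = 0.00769.
Q = Σ(K_i·b_i) · W · i = 3821 × 1880 × 0.007690 = 55235 m³/day.

55200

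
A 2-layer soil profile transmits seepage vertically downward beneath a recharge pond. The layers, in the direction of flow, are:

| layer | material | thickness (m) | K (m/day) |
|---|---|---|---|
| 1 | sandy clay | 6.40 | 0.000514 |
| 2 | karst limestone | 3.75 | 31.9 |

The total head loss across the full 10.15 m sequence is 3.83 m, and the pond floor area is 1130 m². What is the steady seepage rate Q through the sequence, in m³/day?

0.348

Flow is perpendicular to layering, so the layers act in series and the equivalent K is the thickness-weighted harmonic mean.
Total thickness L = 6.40 + 3.75 = 10.15 m.
Σ(b_i/K_i) = 6.40/0.000514 + 3.75/31.9 = 12451 d.
K_eq = L / Σ(b_i/K_i) = 10.15 / 12451 = 0.0008152 m/day.
Q = K_eq · A · (Δh/L) = 0.0008152 × 1130 × (3.83/10.15) = 0.3476 m³/day.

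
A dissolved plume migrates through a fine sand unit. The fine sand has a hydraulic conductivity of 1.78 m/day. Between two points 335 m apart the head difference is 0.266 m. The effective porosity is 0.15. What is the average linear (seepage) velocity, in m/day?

Hydraulic gradient i = Δh / L = 0.266 / 335 = 0.0007940.
Darcy flux q = K · i = 1.780 × 0.0007940 = 0.001413 m/day.
Seepage velocity v = q / n_e = 0.001413 / 0.15 = 0.009422 m/day.

0.00942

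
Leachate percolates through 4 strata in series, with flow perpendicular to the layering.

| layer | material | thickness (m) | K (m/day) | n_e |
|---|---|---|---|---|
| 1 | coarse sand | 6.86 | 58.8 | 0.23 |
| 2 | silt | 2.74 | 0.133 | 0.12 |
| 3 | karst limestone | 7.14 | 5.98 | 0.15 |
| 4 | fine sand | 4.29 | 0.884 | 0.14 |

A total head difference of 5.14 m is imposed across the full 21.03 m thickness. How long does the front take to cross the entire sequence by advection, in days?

18.6

With flow normal to the layers, continuity requires the same specific discharge q through every layer.
Σ(b_i/K_i) = 6.86/58.8 + 2.74/0.133 + 7.14/5.98 + 4.29/0.884 = 26.77 d.
q = Δh / Σ(b_i/K_i) = 5.14 / 26.77 = 0.1920 m/day.
In each layer the seepage velocity is v_i = q/n_i, so the layer transit time is t_i = b_i·n_i / q:
  layer 1 (coarse sand): t_1 = 6.86 × 0.23 / 0.1920 = 8.216 d
  layer 2 (silt): t_2 = 2.74 × 0.12 / 0.1920 = 1.712 d
  layer 3 (karst limestone): t_3 = 7.14 × 0.15 / 0.1920 = 5.577 d
  layer 4 (fine sand): t_4 = 4.29 × 0.14 / 0.1920 = 3.127 d
Total t = Σ t_i = 18.63 days.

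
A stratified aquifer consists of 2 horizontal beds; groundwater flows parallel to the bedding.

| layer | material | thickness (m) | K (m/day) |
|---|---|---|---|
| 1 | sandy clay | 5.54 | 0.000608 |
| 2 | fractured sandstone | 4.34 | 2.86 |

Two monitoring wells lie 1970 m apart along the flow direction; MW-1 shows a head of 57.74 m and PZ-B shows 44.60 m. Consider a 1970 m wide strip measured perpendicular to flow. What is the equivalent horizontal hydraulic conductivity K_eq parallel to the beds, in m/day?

Flow is parallel to layering, so each bed carries its own Darcy discharge and the transmissivities add.
Σ(K_i·b_i) = 0.000608×5.54 + 2.86×4.34 = 12.42 m²/day.
Total thickness b = 9.880 m, so K_eq = Σ(K_i·b_i)/b = 1.257 m/day.

1.26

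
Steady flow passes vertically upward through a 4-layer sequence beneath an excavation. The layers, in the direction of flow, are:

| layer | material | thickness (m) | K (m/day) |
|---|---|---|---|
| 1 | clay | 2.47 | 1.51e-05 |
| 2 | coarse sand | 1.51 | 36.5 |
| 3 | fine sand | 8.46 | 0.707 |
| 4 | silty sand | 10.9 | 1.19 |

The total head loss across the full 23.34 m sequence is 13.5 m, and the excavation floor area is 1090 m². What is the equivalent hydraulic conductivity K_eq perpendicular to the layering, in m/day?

Flow is perpendicular to layering, so the layers act in series and the equivalent K is the thickness-weighted harmonic mean.
Total thickness L = 2.47 + 1.51 + 8.46 + 10.9 = 23.34 m.
Σ(b_i/K_i) = 2.47/1.51e-05 + 1.51/36.5 + 8.46/0.707 + 10.9/1.19 = 1.636e+05 d.
K_eq = L / Σ(b_i/K_i) = 23.34 / 1.636e+05 = 0.0001427 m/day.

0.000143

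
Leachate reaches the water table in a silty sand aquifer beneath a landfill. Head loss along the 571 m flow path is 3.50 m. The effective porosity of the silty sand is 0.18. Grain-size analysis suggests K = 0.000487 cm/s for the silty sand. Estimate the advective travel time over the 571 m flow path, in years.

109

Convert K: 0.000487 cm/s × 864 = 0.4208 m/day.
Hydraulic gradient i = Δh / L = 3.50 / 571 = 0.006130.
Darcy flux q = K · i = 0.4208 × 0.006130 = 0.002579 m/day.
Seepage velocity v = q / n_e = 0.002579 / 0.18 = 0.01433 m/day.
Travel time t = L / v = 571 / 0.01433 = 39851 days = 109.1 years.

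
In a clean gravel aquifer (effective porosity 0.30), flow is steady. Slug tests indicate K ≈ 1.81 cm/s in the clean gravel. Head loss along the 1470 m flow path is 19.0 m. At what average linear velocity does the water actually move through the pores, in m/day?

Convert K: 1.81 cm/s × 864 = 1564 m/day.
Hydraulic gradient i = Δh / L = 19.0 / 1470 = 0.01293.
Darcy flux q = K · i = 1564 × 0.01293 = 20.21 m/day.
Seepage velocity v = q / n_e = 20.21 / 0.30 = 67.38 m/day.

67.4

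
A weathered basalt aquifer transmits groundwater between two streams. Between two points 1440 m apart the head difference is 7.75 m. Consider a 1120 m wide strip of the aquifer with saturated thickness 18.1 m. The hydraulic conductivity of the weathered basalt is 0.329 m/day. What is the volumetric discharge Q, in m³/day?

35.9

Cross-sectional area A = 1120 × 18.1 = 20272 m².
Hydraulic gradient i = Δh / L = 7.75 / 1440 = 0.005382.
Darcy's law: Q = K · A · i = 0.3290 × 20272 × 0.005382 = 35.89 m³/day.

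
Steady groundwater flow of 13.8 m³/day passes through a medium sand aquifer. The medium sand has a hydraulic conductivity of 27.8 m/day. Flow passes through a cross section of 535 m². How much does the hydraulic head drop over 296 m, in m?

From Q = K·A·i, i = Q / (K·A) = 13.8 / (27.80 × 535.0) = 0.0009279.
Head loss Δh = i · L = 0.0009279 × 296 = 0.2746 m.

0.275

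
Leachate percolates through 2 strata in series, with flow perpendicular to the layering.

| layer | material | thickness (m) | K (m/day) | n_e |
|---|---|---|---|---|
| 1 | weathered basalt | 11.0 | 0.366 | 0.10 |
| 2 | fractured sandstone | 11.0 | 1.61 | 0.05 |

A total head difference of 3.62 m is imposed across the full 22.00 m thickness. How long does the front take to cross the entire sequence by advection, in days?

16.8

With flow normal to the layers, continuity requires the same specific discharge q through every layer.
Σ(b_i/K_i) = 11.0/0.366 + 11.0/1.61 = 36.89 d.
q = Δh / Σ(b_i/K_i) = 3.62 / 36.89 = 0.09814 m/day.
In each layer the seepage velocity is v_i = q/n_i, so the layer transit time is t_i = b_i·n_i / q:
  layer 1 (weathered basalt): t_1 = 11.0 × 0.10 / 0.09814 = 11.21 d
  layer 2 (fractured sandstone): t_2 = 11.0 × 0.05 / 0.09814 = 5.604 d
Total t = Σ t_i = 16.81 days.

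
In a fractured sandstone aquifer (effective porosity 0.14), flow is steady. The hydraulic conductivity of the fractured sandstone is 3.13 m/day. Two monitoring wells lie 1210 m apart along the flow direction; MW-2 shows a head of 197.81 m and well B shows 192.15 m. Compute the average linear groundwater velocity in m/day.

0.105

Hydraulic gradient i = (197.81 − 192.15) / 1210 = 5.66 / 1210 = 0.004678.
Darcy flux q = K · i = 3.130 × 0.004678 = 0.01464 m/day.
Seepage velocity v = q / n_e = 0.01464 / 0.14 = 0.1046 m/day.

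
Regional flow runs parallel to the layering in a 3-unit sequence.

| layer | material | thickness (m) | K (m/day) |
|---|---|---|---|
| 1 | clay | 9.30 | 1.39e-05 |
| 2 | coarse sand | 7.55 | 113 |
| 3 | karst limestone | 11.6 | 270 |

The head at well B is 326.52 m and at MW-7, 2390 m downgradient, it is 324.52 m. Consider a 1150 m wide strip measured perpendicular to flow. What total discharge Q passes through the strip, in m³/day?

3840

Flow is parallel to layering, so each bed carries its own Darcy discharge and the transmissivities add.
Σ(K_i·b_i) = 1.39e-05×9.30 + 113×7.55 + 270×11.6 = 3985 m²/day.
Hydraulic gradient i = (326.52 − 324.52) / 2390 = 2 / 2390 = 0.0008368.
Q = Σ(K_i·b_i) · W · i = 3985 × 1150 × 0.0008368 = 3835 m³/day.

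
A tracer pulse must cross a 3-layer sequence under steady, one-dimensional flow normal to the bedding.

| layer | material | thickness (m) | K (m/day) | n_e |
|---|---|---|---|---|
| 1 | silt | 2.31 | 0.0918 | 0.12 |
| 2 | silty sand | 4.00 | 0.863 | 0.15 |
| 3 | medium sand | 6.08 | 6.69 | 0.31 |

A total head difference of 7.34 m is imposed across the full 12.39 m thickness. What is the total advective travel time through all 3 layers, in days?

11.6

With flow normal to the layers, continuity requires the same specific discharge q through every layer.
Σ(b_i/K_i) = 2.31/0.0918 + 4.00/0.863 + 6.08/6.69 = 30.71 d.
q = Δh / Σ(b_i/K_i) = 7.34 / 30.71 = 0.2390 m/day.
In each layer the seepage velocity is v_i = q/n_i, so the layer transit time is t_i = b_i·n_i / q:
  layer 1 (silt): t_1 = 2.31 × 0.12 / 0.2390 = 1.160 d
  layer 2 (silty sand): t_2 = 4.00 × 0.15 / 0.2390 = 2.510 d
  layer 3 (medium sand): t_3 = 6.08 × 0.31 / 0.2390 = 7.885 d
Total t = Σ t_i = 11.55 days.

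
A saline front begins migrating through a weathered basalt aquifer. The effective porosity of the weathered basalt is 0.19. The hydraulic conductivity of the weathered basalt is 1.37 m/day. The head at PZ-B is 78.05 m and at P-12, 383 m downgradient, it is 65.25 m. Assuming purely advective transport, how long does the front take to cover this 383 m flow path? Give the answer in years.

Hydraulic gradient i = (78.05 − 65.25) / 383 = 12.8 / 383 = 0.03342.
Darcy flux q = K · i = 1.370 × 0.03342 = 0.04579 m/day.
Seepage velocity v = q / n_e = 0.04579 / 0.19 = 0.2410 m/day.
Travel time t = L / v = 383 / 0.2410 = 1589 days = 4.351 years.

4.35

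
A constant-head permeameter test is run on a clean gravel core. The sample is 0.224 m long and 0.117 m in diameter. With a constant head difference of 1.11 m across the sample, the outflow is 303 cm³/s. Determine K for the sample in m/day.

491

Cross-sectional area A = π·(d/2)² = π × (0.117/2)² = 0.01075 m².
Convert discharge: 303 cm³/s = 0.0003030 m³/s.
Darcy's law rearranged: K = Q·L / (A·Δh) = 0.0003030 × 0.224 / (0.01075 × 1.11) = 0.005687 m/s = 491.4 m/day.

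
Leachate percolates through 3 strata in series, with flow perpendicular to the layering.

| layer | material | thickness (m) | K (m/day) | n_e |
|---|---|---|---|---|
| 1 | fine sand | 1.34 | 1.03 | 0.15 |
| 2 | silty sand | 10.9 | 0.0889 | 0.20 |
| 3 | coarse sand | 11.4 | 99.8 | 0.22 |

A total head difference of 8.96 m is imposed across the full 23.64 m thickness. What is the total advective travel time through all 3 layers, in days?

67.7

With flow normal to the layers, continuity requires the same specific discharge q through every layer.
Σ(b_i/K_i) = 1.34/1.03 + 10.9/0.0889 + 11.4/99.8 = 124.0 d.
q = Δh / Σ(b_i/K_i) = 8.96 / 124.0 = 0.07224 m/day.
In each layer the seepage velocity is v_i = q/n_i, so the layer transit time is t_i = b_i·n_i / q:
  layer 1 (fine sand): t_1 = 1.34 × 0.15 / 0.07224 = 2.782 d
  layer 2 (silty sand): t_2 = 10.9 × 0.20 / 0.07224 = 30.18 d
  layer 3 (coarse sand): t_3 = 11.4 × 0.22 / 0.07224 = 34.72 d
Total t = Σ t_i = 67.67 days.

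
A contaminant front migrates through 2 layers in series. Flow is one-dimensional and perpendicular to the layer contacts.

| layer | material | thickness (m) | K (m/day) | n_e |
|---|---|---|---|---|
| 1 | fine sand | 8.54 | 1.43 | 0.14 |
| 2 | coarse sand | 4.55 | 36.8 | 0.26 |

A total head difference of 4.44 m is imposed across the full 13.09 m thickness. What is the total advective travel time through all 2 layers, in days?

3.27

With flow normal to the layers, continuity requires the same specific discharge q through every layer.
Σ(b_i/K_i) = 8.54/1.43 + 4.55/36.8 = 6.096 d.
q = Δh / Σ(b_i/K_i) = 4.44 / 6.096 = 0.7284 m/day.
In each layer the seepage velocity is v_i = q/n_i, so the layer transit time is t_i = b_i·n_i / q:
  layer 1 (fine sand): t_1 = 8.54 × 0.14 / 0.7284 = 1.641 d
  layer 2 (coarse sand): t_2 = 4.55 × 0.26 / 0.7284 = 1.624 d
Total t = Σ t_i = 3.266 days.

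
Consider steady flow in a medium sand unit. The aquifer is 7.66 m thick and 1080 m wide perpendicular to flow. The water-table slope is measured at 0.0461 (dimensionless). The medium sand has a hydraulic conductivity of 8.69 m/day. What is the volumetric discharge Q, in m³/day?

Cross-sectional area A = 1080 × 7.66 = 8273 m².
Hydraulic gradient i = 0.0461.
Darcy's law: Q = K · A · i = 8.690 × 8273 × 0.04610 = 3314 m³/day.

3310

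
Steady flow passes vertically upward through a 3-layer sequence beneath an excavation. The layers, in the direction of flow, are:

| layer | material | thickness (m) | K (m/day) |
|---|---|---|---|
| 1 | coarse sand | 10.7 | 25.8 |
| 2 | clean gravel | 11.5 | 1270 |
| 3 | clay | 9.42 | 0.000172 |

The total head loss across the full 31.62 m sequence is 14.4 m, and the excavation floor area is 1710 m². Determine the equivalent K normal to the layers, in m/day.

0.000577

Flow is perpendicular to layering, so the layers act in series and the equivalent K is the thickness-weighted harmonic mean.
Total thickness L = 10.7 + 11.5 + 9.42 = 31.62 m.
Σ(b_i/K_i) = 10.7/25.8 + 11.5/1270 + 9.42/0.000172 = 54768 d.
K_eq = L / Σ(b_i/K_i) = 31.62 / 54768 = 0.0005773 m/day.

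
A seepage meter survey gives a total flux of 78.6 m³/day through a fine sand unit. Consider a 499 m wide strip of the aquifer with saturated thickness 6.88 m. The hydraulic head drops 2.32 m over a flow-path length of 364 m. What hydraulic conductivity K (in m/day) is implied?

3.59

Cross-sectional area A = 499 × 6.88 = 3433 m².
Hydraulic gradient i = Δh / L = 2.32 / 364 = 0.006374.
From Q = K·A·i, K = Q / (A·i) = 78.6 / (3433 × 0.006374) = 3.592 m/day.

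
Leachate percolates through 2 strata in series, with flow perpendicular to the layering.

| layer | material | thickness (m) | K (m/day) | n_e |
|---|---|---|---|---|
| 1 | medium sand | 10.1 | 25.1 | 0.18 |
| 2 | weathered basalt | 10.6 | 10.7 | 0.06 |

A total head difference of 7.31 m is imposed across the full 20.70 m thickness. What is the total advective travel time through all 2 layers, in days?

0.468

With flow normal to the layers, continuity requires the same specific discharge q through every layer.
Σ(b_i/K_i) = 10.1/25.1 + 10.6/10.7 = 1.393 d.
q = Δh / Σ(b_i/K_i) = 7.31 / 1.393 = 5.247 m/day.
In each layer the seepage velocity is v_i = q/n_i, so the layer transit time is t_i = b_i·n_i / q:
  layer 1 (medium sand): t_1 = 10.1 × 0.18 / 5.247 = 0.3465 d
  layer 2 (weathered basalt): t_2 = 10.6 × 0.06 / 5.247 = 0.1212 d
Total t = Σ t_i = 0.4677 days.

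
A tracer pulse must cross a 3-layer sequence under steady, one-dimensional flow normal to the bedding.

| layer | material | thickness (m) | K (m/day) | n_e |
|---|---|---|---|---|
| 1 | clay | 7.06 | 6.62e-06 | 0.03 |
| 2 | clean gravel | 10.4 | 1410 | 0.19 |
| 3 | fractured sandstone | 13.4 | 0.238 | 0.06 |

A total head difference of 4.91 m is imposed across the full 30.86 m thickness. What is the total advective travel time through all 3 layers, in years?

With flow normal to the layers, continuity requires the same specific discharge q through every layer.
Σ(b_i/K_i) = 7.06/6.62e-06 + 10.4/1410 + 13.4/0.238 = 1.067e+06 d.
q = Δh / Σ(b_i/K_i) = 4.91 / 1.067e+06 = 4.604e-06 m/day.
In each layer the seepage velocity is v_i = q/n_i, so the layer transit time is t_i = b_i·n_i / q:
  layer 1 (clay): t_1 = 7.06 × 0.03 / 4.604e-06 = 46006 d
  layer 2 (clean gravel): t_2 = 10.4 × 0.19 / 4.604e-06 = 4.292e+05 d
  layer 3 (fractured sandstone): t_3 = 13.4 × 0.06 / 4.604e-06 = 1.746e+05 d
Total t = Σ t_i = 6.499e+05 days = 1779 years.

1780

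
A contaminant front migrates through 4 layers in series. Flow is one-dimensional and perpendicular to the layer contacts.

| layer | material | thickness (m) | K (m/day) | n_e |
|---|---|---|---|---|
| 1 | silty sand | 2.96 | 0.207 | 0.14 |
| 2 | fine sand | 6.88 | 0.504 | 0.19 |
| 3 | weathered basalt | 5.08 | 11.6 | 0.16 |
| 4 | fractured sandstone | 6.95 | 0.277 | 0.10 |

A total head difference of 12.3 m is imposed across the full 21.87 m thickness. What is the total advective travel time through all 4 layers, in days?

14.0

With flow normal to the layers, continuity requires the same specific discharge q through every layer.
Σ(b_i/K_i) = 2.96/0.207 + 6.88/0.504 + 5.08/11.6 + 6.95/0.277 = 53.48 d.
q = Δh / Σ(b_i/K_i) = 12.3 / 53.48 = 0.2300 m/day.
In each layer the seepage velocity is v_i = q/n_i, so the layer transit time is t_i = b_i·n_i / q:
  layer 1 (silty sand): t_1 = 2.96 × 0.14 / 0.2300 = 1.802 d
  layer 2 (fine sand): t_2 = 6.88 × 0.19 / 0.2300 = 5.684 d
  layer 3 (weathered basalt): t_3 = 5.08 × 0.16 / 0.2300 = 3.534 d
  layer 4 (fractured sandstone): t_4 = 6.95 × 0.10 / 0.2300 = 3.022 d
Total t = Σ t_i = 14.04 days.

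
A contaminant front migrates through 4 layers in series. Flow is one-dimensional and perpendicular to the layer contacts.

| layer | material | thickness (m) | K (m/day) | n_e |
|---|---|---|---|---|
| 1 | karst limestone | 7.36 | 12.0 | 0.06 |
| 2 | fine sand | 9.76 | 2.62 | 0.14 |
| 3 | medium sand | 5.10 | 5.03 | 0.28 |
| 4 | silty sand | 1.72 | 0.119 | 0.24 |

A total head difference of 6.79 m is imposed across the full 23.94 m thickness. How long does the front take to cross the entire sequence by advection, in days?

With flow normal to the layers, continuity requires the same specific discharge q through every layer.
Σ(b_i/K_i) = 7.36/12.0 + 9.76/2.62 + 5.10/5.03 + 1.72/0.119 = 19.81 d.
q = Δh / Σ(b_i/K_i) = 6.79 / 19.81 = 0.3428 m/day.
In each layer the seepage velocity is v_i = q/n_i, so the layer transit time is t_i = b_i·n_i / q:
  layer 1 (karst limestone): t_1 = 7.36 × 0.06 / 0.3428 = 1.288 d
  layer 2 (fine sand): t_2 = 9.76 × 0.14 / 0.3428 = 3.986 d
  layer 3 (medium sand): t_3 = 5.10 × 0.28 / 0.3428 = 4.165 d
  layer 4 (silty sand): t_4 = 1.72 × 0.24 / 0.3428 = 1.204 d
Total t = Σ t_i = 10.64 days.

10.6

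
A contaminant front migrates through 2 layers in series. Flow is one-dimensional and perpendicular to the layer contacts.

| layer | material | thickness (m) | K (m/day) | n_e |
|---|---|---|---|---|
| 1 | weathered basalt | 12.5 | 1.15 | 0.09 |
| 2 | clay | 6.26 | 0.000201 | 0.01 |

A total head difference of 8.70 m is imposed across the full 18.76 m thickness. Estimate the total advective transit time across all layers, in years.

11.6

With flow normal to the layers, continuity requires the same specific discharge q through every layer.
Σ(b_i/K_i) = 12.5/1.15 + 6.26/0.000201 = 31155 d.
q = Δh / Σ(b_i/K_i) = 8.70 / 31155 = 0.0002792 m/day.
In each layer the seepage velocity is v_i = q/n_i, so the layer transit time is t_i = b_i·n_i / q:
  layer 1 (weathered basalt): t_1 = 12.5 × 0.09 / 0.0002792 = 4029 d
  layer 2 (clay): t_2 = 6.26 × 0.01 / 0.0002792 = 224.2 d
Total t = Σ t_i = 4253 days = 11.64 years.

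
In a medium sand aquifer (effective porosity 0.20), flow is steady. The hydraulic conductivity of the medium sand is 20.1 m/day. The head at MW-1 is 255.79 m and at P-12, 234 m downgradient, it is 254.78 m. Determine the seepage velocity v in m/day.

Hydraulic gradient i = (255.79 − 254.78) / 234 = 1.01 / 234 = 0.004316.
Darcy flux q = K · i = 20.10 × 0.004316 = 0.08676 m/day.
Seepage velocity v = q / n_e = 0.08676 / 0.20 = 0.4338 m/day.

0.434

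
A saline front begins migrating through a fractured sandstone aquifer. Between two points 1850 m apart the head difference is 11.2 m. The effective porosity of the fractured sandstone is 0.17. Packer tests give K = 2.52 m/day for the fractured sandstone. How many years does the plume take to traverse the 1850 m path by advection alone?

56.4

Hydraulic gradient i = Δh / L = 11.2 / 1850 = 0.006054.
Darcy flux q = K · i = 2.520 × 0.006054 = 0.01526 m/day.
Seepage velocity v = q / n_e = 0.01526 / 0.17 = 0.08974 m/day.
Travel time t = L / v = 1850 / 0.08974 = 20615 days = 56.44 years.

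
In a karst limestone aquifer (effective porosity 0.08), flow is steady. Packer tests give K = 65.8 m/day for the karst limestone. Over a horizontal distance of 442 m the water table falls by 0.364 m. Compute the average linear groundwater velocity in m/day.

Hydraulic gradient i = Δh / L = 0.364 / 442 = 0.0008235.
Darcy flux q = K · i = 65.80 × 0.0008235 = 0.05419 m/day.
Seepage velocity v = q / n_e = 0.05419 / 0.08 = 0.6774 m/day.

0.677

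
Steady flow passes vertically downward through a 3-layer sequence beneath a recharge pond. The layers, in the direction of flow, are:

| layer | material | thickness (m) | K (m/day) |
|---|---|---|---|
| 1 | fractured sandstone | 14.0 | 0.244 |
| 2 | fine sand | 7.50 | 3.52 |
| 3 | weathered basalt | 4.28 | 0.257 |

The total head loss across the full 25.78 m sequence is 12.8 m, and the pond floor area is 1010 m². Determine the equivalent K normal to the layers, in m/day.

0.338

Flow is perpendicular to layering, so the layers act in series and the equivalent K is the thickness-weighted harmonic mean.
Total thickness L = 14.0 + 7.50 + 4.28 = 25.78 m.
Σ(b_i/K_i) = 14.0/0.244 + 7.50/3.52 + 4.28/0.257 = 76.16 d.
K_eq = L / Σ(b_i/K_i) = 25.78 / 76.16 = 0.3385 m/day.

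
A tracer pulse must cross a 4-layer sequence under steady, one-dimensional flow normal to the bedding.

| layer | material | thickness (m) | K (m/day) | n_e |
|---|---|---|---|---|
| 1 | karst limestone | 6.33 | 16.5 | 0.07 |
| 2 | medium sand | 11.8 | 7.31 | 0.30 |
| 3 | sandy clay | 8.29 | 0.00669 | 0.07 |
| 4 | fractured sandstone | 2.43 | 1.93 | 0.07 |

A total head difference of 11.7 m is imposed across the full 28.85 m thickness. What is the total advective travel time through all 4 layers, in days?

503

With flow normal to the layers, continuity requires the same specific discharge q through every layer.
Σ(b_i/K_i) = 6.33/16.5 + 11.8/7.31 + 8.29/0.00669 + 2.43/1.93 = 1242 d.
q = Δh / Σ(b_i/K_i) = 11.7 / 1242 = 0.009417 m/day.
In each layer the seepage velocity is v_i = q/n_i, so the layer transit time is t_i = b_i·n_i / q:
  layer 1 (karst limestone): t_1 = 6.33 × 0.07 / 0.009417 = 47.05 d
  layer 2 (medium sand): t_2 = 11.8 × 0.30 / 0.009417 = 375.9 d
  layer 3 (sandy clay): t_3 = 8.29 × 0.07 / 0.009417 = 61.62 d
  layer 4 (fractured sandstone): t_4 = 2.43 × 0.07 / 0.009417 = 18.06 d
Total t = Σ t_i = 502.6 days.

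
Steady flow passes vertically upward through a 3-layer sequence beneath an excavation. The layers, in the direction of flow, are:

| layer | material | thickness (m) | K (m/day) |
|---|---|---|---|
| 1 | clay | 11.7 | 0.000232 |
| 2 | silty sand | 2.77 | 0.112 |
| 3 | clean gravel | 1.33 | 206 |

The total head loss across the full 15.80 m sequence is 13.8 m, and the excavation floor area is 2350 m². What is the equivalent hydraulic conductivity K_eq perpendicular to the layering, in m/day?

0.000313

Flow is perpendicular to layering, so the layers act in series and the equivalent K is the thickness-weighted harmonic mean.
Total thickness L = 11.7 + 2.77 + 1.33 = 15.80 m.
Σ(b_i/K_i) = 11.7/0.000232 + 2.77/0.112 + 1.33/206 = 50456 d.
K_eq = L / Σ(b_i/K_i) = 15.80 / 50456 = 0.0003131 m/day.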